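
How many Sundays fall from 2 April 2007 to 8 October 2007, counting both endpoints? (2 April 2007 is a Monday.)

2 April 2007 is a Monday; the first Sunday on or after it is 8 April 2007 (6 days later).
From 8 April 2007 to 8 October 2007: 22 + 31 + 30 + 31 + 31 + 30 + 8 = 183 days (rest of April, May, June, July, August, September, October).
183 ÷ 7 = 26 full weeks with remainder 1, so 26 more Sundays after the first → 27.

27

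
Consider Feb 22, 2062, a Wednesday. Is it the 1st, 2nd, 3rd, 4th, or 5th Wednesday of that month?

4th

Day 22 falls in week ⌈22/7⌉ of the month.
Days 1–7 hold the 1st Wednesday, 8–14 the 2nd, 15–21 the 3rd, 22–28 the 4th, 29–31 the 5th.
22 is in the range for the 4th.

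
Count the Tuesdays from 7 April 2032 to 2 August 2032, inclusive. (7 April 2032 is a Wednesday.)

16

7 April 2032 is a Wednesday; the first Tuesday on or after it is 13 April 2032 (6 days later).
From 13 April 2032 to 2 August 2032: 17 + 31 + 30 + 31 + 2 = 111 days (rest of April, May, June, July, August).
111 ÷ 7 = 15 full weeks with remainder 6, so 15 more Tuesdays after the first → 16.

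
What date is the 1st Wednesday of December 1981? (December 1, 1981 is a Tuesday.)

December 1981 begins on a Tuesday, so the first Wednesday is December 2 (1 day later).

2 December 1981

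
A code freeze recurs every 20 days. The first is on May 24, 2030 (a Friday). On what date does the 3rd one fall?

July 3, 2030

The 3rd occurrence is 2 intervals after the first: 2 × 20 = 40 days after May 24, 2030.
May has 31 days — 7 days to the end of May leaves 33.
June has 30 days (3 left).
3 days into July → July 3, 2030.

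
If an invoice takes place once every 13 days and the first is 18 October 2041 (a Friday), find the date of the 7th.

The 7th occurrence is 6 intervals after the first: 6 × 13 = 78 days after 18 October 2041.
October has 31 days — 13 days to the end of October leaves 65.
November has 30 days (35 left).
December has 31 days (4 left).
4 days into January → 4 January 2042.

4 January 2042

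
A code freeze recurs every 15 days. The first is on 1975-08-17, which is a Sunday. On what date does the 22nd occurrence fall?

The 22nd occurrence is 21 intervals after the first: 21 × 15 = 315 days after 1975-08-17.
August has 31 days — 14 days to the end of August leaves 301.
September has 30 days (271 left).
October has 31 days (240 left).
November has 30 days (210 left).
December has 31 days (179 left).
January has 31 days (148 left).
February has 29 days (119 left).
March has 31 days (88 left).
April has 30 days (58 left).
May has 31 days (27 left).
27 days into June → 1976-06-27.

1976-06-27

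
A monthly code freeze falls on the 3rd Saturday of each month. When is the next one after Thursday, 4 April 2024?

20 April 2024

April 2024 starts on a Monday; its first Saturday is the 6th, so the 3rd Saturday is the 20th — 20 April 2024.
20 April 2024 is after 4 April 2024, so that is the next one.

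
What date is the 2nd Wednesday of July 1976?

1976-07-14

July 1976 begins on a Thursday, so the first Wednesday is July 7 (6 days later).
The 2nd Wednesday is 1 weeks later: 7 + 7 = 14.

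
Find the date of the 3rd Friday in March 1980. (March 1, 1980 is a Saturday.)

1980-03-21

March 1980 begins on a Saturday, so the first Friday is March 7 (6 days later).
The 3rd Friday is 2 weeks later: 7 + 14 = 21.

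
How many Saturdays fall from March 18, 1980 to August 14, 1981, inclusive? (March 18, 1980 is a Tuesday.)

73

March 18, 1980 is a Tuesday; the first Saturday on or after it is March 22, 1980 (4 days later).
From March 22, 1980 to August 14, 1981: 284 + 226 = 510 days (rest of 1980, to August 14, 1981 in 1981).
510 ÷ 7 = 72 full weeks with remainder 6, so 72 more Saturdays after the first → 73.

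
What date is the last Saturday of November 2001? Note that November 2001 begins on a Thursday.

November 2001 begins on a Thursday, so the first Saturday is November 3 (2 days later).
November 2001 has 30 days. Adding weeks: 3, 10, 17, 24 — the last one ≤ 30 is the 24th.

November 24, 2001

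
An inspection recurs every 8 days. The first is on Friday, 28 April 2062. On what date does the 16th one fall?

26 August 2062

The 16th occurrence is 15 intervals after the first: 15 × 8 = 120 days after 28 April 2062.
April has 30 days — 2 days to the end of April leaves 118.
May has 31 days (87 left).
June has 30 days (57 left).
July has 31 days (26 left).
26 days into August → 26 August 2062.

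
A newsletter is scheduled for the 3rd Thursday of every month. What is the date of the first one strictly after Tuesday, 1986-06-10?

1986-06-19

June 1986 starts on a Sunday; its first Thursday is the 5th, so the 3rd Thursday is the 19th — 1986-06-19.
1986-06-19 is after 1986-06-10, so that is the next one.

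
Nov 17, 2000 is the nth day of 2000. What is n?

322

Days in months before Nov: 31 + 29 + 31 + 30 + 31 + 30 + 31 + 31 + 30 + 31 = 305.
Plus 17 days into Nov → day 322.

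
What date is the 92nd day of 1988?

January has 31 days (92 − 31 = 61 remain).
February has 29 days (61 − 29 = 32 remain).
March has 31 days (32 − 31 = 1 remain).
1 into April → April 1.

1988-04-01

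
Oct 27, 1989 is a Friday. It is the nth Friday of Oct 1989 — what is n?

Day 27 falls in week ⌈27/7⌉ of the month.
Days 1–7 hold the 1st Friday, 8–14 the 2nd, 15–21 the 3rd, 22–28 the 4th, 29–31 the 5th.
27 is in the range for the 4th.

4th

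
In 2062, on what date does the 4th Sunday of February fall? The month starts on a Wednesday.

2062-02-26

February 2062 begins on a Wednesday, so the first Sunday is February 5 (4 days later).
The 4th Sunday is 3 weeks later: 5 + 21 = 26.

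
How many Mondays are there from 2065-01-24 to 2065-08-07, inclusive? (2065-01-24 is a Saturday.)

2065-01-24 is a Saturday; the first Monday on or after it is 2065-01-26 (2 days later).
From 2065-01-26 to 2065-08-07: 5 + 28 + 31 + 30 + 31 + 30 + 31 + 7 = 193 days (rest of January, February, March, April, May, June, July, August).
193 ÷ 7 = 27 full weeks with remainder 4, so 27 more Mondays after the first → 28.

28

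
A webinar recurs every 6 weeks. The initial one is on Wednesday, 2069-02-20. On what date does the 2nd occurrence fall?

2069-04-03

The 2nd occurrence is 1 interval after the first: 1 × 42 = 42 days after 2069-02-20.
February has 28 days — 8 days to the end of February leaves 34.
March has 31 days (3 left).
3 days into April → 2069-04-03.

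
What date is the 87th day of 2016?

2016-03-27

January has 31 days (87 − 31 = 56 remain).
February has 29 days (56 − 29 = 27 remain).
27 into March → March 27.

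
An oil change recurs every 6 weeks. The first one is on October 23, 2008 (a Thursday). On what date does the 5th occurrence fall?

April 9, 2009

The 5th occurrence is 4 intervals after the first: 4 × 42 = 168 days after October 23, 2008.
October has 31 days — 8 days to the end of October leaves 160.
November has 30 days (130 left).
December has 31 days (99 left).
January has 31 days (68 left).
February has 28 days (40 left).
March has 31 days (9 left).
9 days into April → April 9, 2009.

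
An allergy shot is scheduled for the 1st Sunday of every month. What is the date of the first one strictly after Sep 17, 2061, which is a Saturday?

Oct 2, 2061

Sep 2061 starts on a Thursday, so its 1st Sunday is Sep 4, 2061 (3 days in).
That is not after Sep 17, 2061, so look at Oct 2061.
Oct 2061 starts on a Saturday, so its 1st Sunday is Oct 2, 2061 (1 day in).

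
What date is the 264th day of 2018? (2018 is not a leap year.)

2018-09-21

January has 31 days (264 − 31 = 233 remain).
February has 28 days (233 − 28 = 205 remain).
March has 31 days (205 − 31 = 174 remain).
April has 30 days (174 − 30 = 144 remain).
May has 31 days (144 − 31 = 113 remain).
June has 30 days (113 − 30 = 83 remain).
July has 31 days (83 − 31 = 52 remain).
August has 31 days (52 − 31 = 21 remain).
21 into September → September 21.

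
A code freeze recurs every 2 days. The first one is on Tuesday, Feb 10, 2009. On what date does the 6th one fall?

Feb 20, 2009

The 6th occurrence is 5 intervals after the first: 5 × 2 = 10 days after Feb 10, 2009.
10 days later is Feb 20, 2009.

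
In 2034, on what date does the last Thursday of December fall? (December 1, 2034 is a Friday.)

2034-12-28

December 2034 begins on a Friday, so the first Thursday is December 7 (6 days later).
December 2034 has 31 days. Adding weeks: 7, 14, 21, 28 — the last one ≤ 31 is the 28th.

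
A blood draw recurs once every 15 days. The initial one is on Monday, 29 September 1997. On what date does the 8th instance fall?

The 8th occurrence is 7 intervals after the first: 7 × 15 = 105 days after 29 September 1997.
September has 30 days — 1 day to the end of September leaves 104.
October has 31 days (73 left).
November has 30 days (43 left).
December has 31 days (12 left).
12 days into January → 12 January 1998.

12 January 1998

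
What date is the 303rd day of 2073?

Oct 30, 2073

Jan has 31 days (303 − 31 = 272 remain).
Feb has 28 days (272 − 28 = 244 remain).
Mar has 31 days (244 − 31 = 213 remain).
Apr has 30 days (213 − 30 = 183 remain).
May has 31 days (183 − 31 = 152 remain).
Jun has 30 days (152 − 30 = 122 remain).
Jul has 31 days (122 − 31 = 91 remain).
Aug has 31 days (91 − 31 = 60 remain).
Sep has 30 days (60 − 30 = 30 remain).
30 into Oct → Oct 30.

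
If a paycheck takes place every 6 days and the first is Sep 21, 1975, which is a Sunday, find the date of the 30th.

The 30th occurrence is 29 intervals after the first: 29 × 6 = 174 days after Sep 21, 1975.
Sep has 30 days — 9 days to the end of Sep leaves 165.
Oct has 31 days (134 left).
Nov has 30 days (104 left).
Dec has 31 days (73 left).
Jan has 31 days (42 left).
Feb has 29 days (13 left).
13 days into Mar → Mar 13, 1976.

Mar 13, 1976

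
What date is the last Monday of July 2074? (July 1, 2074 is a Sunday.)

July 2074 begins on a Sunday, so the first Monday is July 2 (1 day later).
July 2074 has 31 days. Adding weeks: 2, 9, 16, 23, 30 — the last one ≤ 31 is the 30th.

2074-07-30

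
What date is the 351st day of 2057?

January has 31 days (351 − 31 = 320 remain).
February has 28 days (320 − 28 = 292 remain).
March has 31 days (292 − 31 = 261 remain).
April has 30 days (261 − 30 = 231 remain).
May has 31 days (231 − 31 = 200 remain).
June has 30 days (200 − 30 = 170 remain).
July has 31 days (170 − 31 = 139 remain).
August has 31 days (139 − 31 = 108 remain).
September has 30 days (108 − 30 = 78 remain).
October has 31 days (78 − 31 = 47 remain).
November has 30 days (47 − 30 = 17 remain).
17 into December → December 17.

December 17, 2057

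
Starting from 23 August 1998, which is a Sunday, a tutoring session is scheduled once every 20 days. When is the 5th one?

The 5th occurrence is 4 intervals after the first: 4 × 20 = 80 days after 23 August 1998.
August has 31 days — 8 days to the end of August leaves 72.
September has 30 days (42 left).
October has 31 days (11 left).
11 days into November → 11 November 1998.

11 November 1998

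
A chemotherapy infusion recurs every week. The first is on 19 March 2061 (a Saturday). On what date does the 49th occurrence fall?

18 February 2062

The 49th occurrence is 48 intervals after the first: 48 × 7 = 336 days after 19 March 2061.
March has 31 days — 12 days to the end of March leaves 324.
April has 30 days (294 left).
May has 31 days (263 left).
June has 30 days (233 left).
July has 31 days (202 left).
August has 31 days (171 left).
September has 30 days (141 left).
October has 31 days (110 left).
November has 30 days (80 left).
December has 31 days (49 left).
January has 31 days (18 left).
18 days into February → 18 February 2062.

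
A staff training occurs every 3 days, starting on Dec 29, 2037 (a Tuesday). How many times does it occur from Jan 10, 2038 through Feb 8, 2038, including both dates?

Occurrences land 3·i days after Dec 29, 2037 for i = 0, 1, 2, …
Jan 10, 2038 is 12 days after the start; 12 ÷ 3 = 4 remainder 0. First occurrence in the window: #5 on Jan 10, 2038 (4×3 = 12 days in).
Feb 8, 2038 is 41 days after the start; 41 ÷ 3 = 13 remainder 2. Last occurrence in the window: #14 on Feb 6, 2038.
Occurrences #5 through #14: 10 in total.

10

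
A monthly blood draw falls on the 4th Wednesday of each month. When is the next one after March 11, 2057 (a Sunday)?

March 28, 2057

March 2057 starts on a Thursday; its first Wednesday is the 7th, so the 4th Wednesday is the 28th — March 28, 2057.
March 28, 2057 is after March 11, 2057, so that is the next one.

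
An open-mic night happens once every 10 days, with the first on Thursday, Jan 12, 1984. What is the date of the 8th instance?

Mar 22, 1984

The 8th occurrence is 7 intervals after the first: 7 × 10 = 70 days after Jan 12, 1984.
Jan has 31 days — 19 days to the end of Jan leaves 51.
Feb has 29 days (22 left).
22 days into Mar → Mar 22, 1984.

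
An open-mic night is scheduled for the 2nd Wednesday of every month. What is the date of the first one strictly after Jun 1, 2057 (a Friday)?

Jun 2057 starts on a Friday; its first Wednesday is the 6th, so the 2nd Wednesday is the 13th — Jun 13, 2057.
Jun 13, 2057 is after Jun 1, 2057, so that is the next one.

Jun 13, 2057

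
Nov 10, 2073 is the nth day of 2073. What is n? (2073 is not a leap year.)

314

Days in months before Nov: 31 + 28 + 31 + 30 + 31 + 30 + 31 + 31 + 30 + 31 = 304.
Plus 10 days into Nov → day 314.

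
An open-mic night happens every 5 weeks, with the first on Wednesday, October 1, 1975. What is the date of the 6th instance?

The 6th occurrence is 5 intervals after the first: 5 × 35 = 175 days after October 1, 1975.
October has 31 days — 30 days to the end of October leaves 145.
November has 30 days (115 left).
December has 31 days (84 left).
January has 31 days (53 left).
February has 29 days (24 left).
24 days into March → March 24, 1976.

March 24, 1976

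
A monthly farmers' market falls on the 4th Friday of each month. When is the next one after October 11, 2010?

October 2010 starts on a Friday; its first Friday is the 1st, so the 4th Friday is the 22nd — October 22, 2010.
October 22, 2010 is after October 11, 2010, so that is the next one.

October 22, 2010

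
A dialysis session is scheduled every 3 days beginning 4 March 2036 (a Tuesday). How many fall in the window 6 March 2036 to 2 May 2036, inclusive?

Occurrences land 3·i days after 4 March 2036 for i = 0, 1, 2, …
6 March 2036 is 2 days after the start; 2 ÷ 3 = 0 remainder 2; since the remainder is 2, round up to i = 1. First occurrence in the window: #2 on 7 March 2036 (1×3 = 3 days in).
2 May 2036 is 59 days after the start; 59 ÷ 3 = 19 remainder 2. Last occurrence in the window: #20 on 30 April 2036.
Occurrences #2 through #20: 19 in total.

19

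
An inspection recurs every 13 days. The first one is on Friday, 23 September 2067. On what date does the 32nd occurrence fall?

30 October 2068

The 32nd occurrence is 31 intervals after the first: 31 × 13 = 403 days after 23 September 2067.
September has 30 days — 7 days to the end of September leaves 396.
October has 31 days (365 left).
November has 30 days (335 left).
December has 31 days (304 left).
January has 31 days (273 left).
February has 29 days (244 left).
March has 31 days (213 left).
April has 30 days (183 left).
May has 31 days (152 left).
June has 30 days (122 left).
July has 31 days (91 left).
August has 31 days (60 left).
September has 30 days (30 left).
30 days into October → 30 October 2068.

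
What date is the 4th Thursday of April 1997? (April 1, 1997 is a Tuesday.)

April 1997 begins on a Tuesday, so the first Thursday is April 3 (2 days later).
The 4th Thursday is 3 weeks later: 3 + 21 = 24.

24 April 1997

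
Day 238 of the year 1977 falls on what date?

January has 31 days (238 − 31 = 207 remain).
February has 28 days (207 − 28 = 179 remain).
March has 31 days (179 − 31 = 148 remain).
April has 30 days (148 − 30 = 118 remain).
May has 31 days (118 − 31 = 87 remain).
June has 30 days (87 − 30 = 57 remain).
July has 31 days (57 − 31 = 26 remain).
26 into August → August 26.

26 August 1977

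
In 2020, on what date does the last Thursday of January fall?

January 30, 2020

January 2020 begins on a Wednesday, so the first Thursday is January 2 (1 day later).
January 2020 has 31 days. Adding weeks: 2, 9, 16, 23, 30 — the last one ≤ 31 is the 30th.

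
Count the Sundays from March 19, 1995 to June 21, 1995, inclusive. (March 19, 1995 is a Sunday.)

March 19, 1995 is a Sunday; the first Sunday on or after it is March 19, 1995.
From March 19, 1995 to June 21, 1995: 12 + 30 + 31 + 21 = 94 days (rest of March, April, May, June).
94 ÷ 7 = 13 full weeks with remainder 3, so 13 more Sundays after the first → 14.

14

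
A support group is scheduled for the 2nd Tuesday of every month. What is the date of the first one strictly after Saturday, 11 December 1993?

December 1993 starts on a Wednesday; its first Tuesday is the 7th, so the 2nd Tuesday is the 14th — 14 December 1993.
14 December 1993 is after 11 December 1993, so that is the next one.

14 December 1993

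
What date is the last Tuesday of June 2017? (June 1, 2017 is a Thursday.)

2017-06-27

June 2017 begins on a Thursday, so the first Tuesday is June 6 (5 days later).
June 2017 has 30 days. Adding weeks: 6, 13, 20, 27 — the last one ≤ 30 is the 27th.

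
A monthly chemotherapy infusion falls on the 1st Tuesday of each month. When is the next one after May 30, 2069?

May 2069 starts on a Wednesday, so its 1st Tuesday is May 7, 2069 (6 days in).
That is not after May 30, 2069, so look at June 2069.
June 2069 starts on a Saturday, so its 1st Tuesday is June 4, 2069 (3 days in).

June 4, 2069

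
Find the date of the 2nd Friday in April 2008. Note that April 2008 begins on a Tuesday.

April 2008 begins on a Tuesday, so the first Friday is April 4 (3 days later).
The 2nd Friday is 1 weeks later: 4 + 7 = 11.

11 April 2008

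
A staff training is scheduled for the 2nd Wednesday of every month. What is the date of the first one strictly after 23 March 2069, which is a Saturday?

10 April 2069

March 2069 starts on a Friday; its first Wednesday is the 6th, so the 2nd Wednesday is the 13th — 13 March 2069.
That is not after 23 March 2069, so look at April 2069.
April 2069 starts on a Monday; its first Wednesday is the 3rd, so the 2nd Wednesday is the 10th — 10 April 2069.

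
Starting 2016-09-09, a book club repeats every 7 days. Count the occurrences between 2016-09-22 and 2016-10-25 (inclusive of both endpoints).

Occurrences land 7·i days after 2016-09-09 for i = 0, 1, 2, …
2016-09-22 is 13 days after the start; 13 ÷ 7 = 1 remainder 6; since the remainder is 6, round up to i = 2. First occurrence in the window: #3 on 2016-09-23 (2×7 = 14 days in).
2016-10-25 is 46 days after the start; 46 ÷ 7 = 6 remainder 4. Last occurrence in the window: #7 on 2016-10-21.
Occurrences #3 through #7: 5 in total.

5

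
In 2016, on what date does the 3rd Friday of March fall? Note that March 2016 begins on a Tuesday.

March 2016 begins on a Tuesday, so the first Friday is March 4 (3 days later).
The 3rd Friday is 2 weeks later: 4 + 14 = 18.

March 18, 2016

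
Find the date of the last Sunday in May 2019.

The first Sunday of May 2019 is May 5.
May 2019 has 31 days. Adding weeks: 5, 12, 19, 26 — the last one ≤ 31 is the 26th.

May 26, 2019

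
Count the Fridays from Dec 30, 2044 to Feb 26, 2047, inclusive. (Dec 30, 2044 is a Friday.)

113

Dec 30, 2044 is a Friday; the first Friday on or after it is Dec 30, 2044.
From Dec 30, 2044 to Feb 26, 2047: 1 + 365 + 365 + 57 = 788 days (rest of 2044, 2045, 2046, to Feb 26, 2047 in 2047).
788 ÷ 7 = 112 full weeks with remainder 4, so 112 more Fridays after the first → 113.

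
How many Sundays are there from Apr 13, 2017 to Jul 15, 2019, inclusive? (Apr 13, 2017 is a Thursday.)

Apr 13, 2017 is a Thursday; the first Sunday on or after it is Apr 16, 2017 (3 days later).
From Apr 16, 2017 to Jul 15, 2019: 259 + 365 + 196 = 820 days (rest of 2017, 2018, to Jul 15, 2019 in 2019).
820 ÷ 7 = 117 full weeks with remainder 1, so 117 more Sundays after the first → 118.

118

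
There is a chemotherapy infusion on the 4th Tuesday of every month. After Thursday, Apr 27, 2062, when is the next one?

May 23, 2062

Apr 2062 starts on a Saturday; its first Tuesday is the 4th, so the 4th Tuesday is the 25th — Apr 25, 2062.
That is not after Apr 27, 2062, so look at May 2062.
May 2062 starts on a Monday; its first Tuesday is the 2nd, so the 4th Tuesday is the 23rd — May 23, 2062.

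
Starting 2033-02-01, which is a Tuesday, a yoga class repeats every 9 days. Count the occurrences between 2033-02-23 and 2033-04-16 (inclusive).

6

Occurrences land 9·i days after 2033-02-01 for i = 0, 1, 2, …
2033-02-23 is 22 days after the start; 22 ÷ 9 = 2 remainder 4; since the remainder is 4, round up to i = 3. First occurrence in the window: #4 on 2033-02-28 (3×9 = 27 days in).
2033-04-16 is 74 days after the start; 74 ÷ 9 = 8 remainder 2. Last occurrence in the window: #9 on 2033-04-14.
Occurrences #4 through #9: 6 in total.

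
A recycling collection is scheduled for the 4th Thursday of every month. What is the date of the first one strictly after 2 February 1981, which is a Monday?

February 1981 starts on a Sunday; its first Thursday is the 5th, so the 4th Thursday is the 26th — 26 February 1981.
26 February 1981 is after 2 February 1981, so that is the next one.

26 February 1981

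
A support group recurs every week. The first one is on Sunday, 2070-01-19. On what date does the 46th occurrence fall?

The 46th occurrence is 45 intervals after the first: 45 × 7 = 315 days after 2070-01-19.
January has 31 days — 12 days to the end of January leaves 303.
February has 28 days (275 left).
March has 31 days (244 left).
April has 30 days (214 left).
May has 31 days (183 left).
June has 30 days (153 left).
July has 31 days (122 left).
August has 31 days (91 left).
September has 30 days (61 left).
October has 31 days (30 left).
30 days into November → 2070-11-30.

2070-11-30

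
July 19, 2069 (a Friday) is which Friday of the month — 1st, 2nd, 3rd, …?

Day 19 falls in week ⌈19/7⌉ of the month.
Days 1–7 hold the 1st Friday, 8–14 the 2nd, 15–21 the 3rd, 22–28 the 4th, 29–31 the 5th.
19 is in the range for the 3rd.

3rd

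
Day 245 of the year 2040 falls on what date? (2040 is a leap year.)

Jan has 31 days (245 − 31 = 214 remain).
Feb has 29 days (214 − 29 = 185 remain).
Mar has 31 days (185 − 31 = 154 remain).
Apr has 30 days (154 − 30 = 124 remain).
May has 31 days (124 − 31 = 93 remain).
Jun has 30 days (93 − 30 = 63 remain).
Jul has 31 days (63 − 31 = 32 remain).
Aug has 31 days (32 − 31 = 1 remain).
1 into Sep → Sep 1.

Sep 1, 2040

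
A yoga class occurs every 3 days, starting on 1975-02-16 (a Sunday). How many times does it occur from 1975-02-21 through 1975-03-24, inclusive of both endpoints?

11

Occurrences land 3·i days after 1975-02-16 for i = 0, 1, 2, …
1975-02-21 is 5 days after the start; 5 ÷ 3 = 1 remainder 2; since the remainder is 2, round up to i = 2. First occurrence in the window: #3 on 1975-02-22 (2×3 = 6 days in).
1975-03-24 is 36 days after the start; 36 ÷ 3 = 12 remainder 0. Last occurrence in the window: #13 on 1975-03-24.
Occurrences #3 through #13: 11 in total.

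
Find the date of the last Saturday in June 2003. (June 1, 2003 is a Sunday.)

June 2003 begins on a Sunday, so the first Saturday is June 7 (6 days later).
June 2003 has 30 days. Adding weeks: 7, 14, 21, 28 — the last one ≤ 30 is the 28th.

28 June 2003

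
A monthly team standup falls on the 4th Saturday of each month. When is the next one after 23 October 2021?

27 November 2021

October 2021 starts on a Friday; its first Saturday is the 2nd, so the 4th Saturday is the 23rd — 23 October 2021.
That is not after 23 October 2021, so look at November 2021.
November 2021 starts on a Monday; its first Saturday is the 6th, so the 4th Saturday is the 27th — 27 November 2021.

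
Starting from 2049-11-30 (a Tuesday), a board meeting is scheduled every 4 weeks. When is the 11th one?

2050-09-06

The 11th occurrence is 10 intervals after the first: 10 × 28 = 280 days after 2049-11-30.
November has 30 days — 0 days to the end of November leaves 280.
December has 31 days (249 left).
January has 31 days (218 left).
February has 28 days (190 left).
March has 31 days (159 left).
April has 30 days (129 left).
May has 31 days (98 left).
June has 30 days (68 left).
July has 31 days (37 left).
August has 31 days (6 left).
6 days into September → 2050-09-06.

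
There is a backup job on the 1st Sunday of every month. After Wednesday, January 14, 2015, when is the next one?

January 2015 starts on a Thursday, so its 1st Sunday is January 4, 2015 (3 days in).
That is not after January 14, 2015, so look at February 2015.
February 2015 starts on a Sunday, so its 1st Sunday is February 1, 2015.

February 1, 2015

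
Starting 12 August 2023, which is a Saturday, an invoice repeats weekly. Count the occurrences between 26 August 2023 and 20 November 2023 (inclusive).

13

Occurrences land 7·i days after 12 August 2023 for i = 0, 1, 2, …
26 August 2023 is 14 days after the start; 14 ÷ 7 = 2 remainder 0. First occurrence in the window: #3 on 26 August 2023 (2×7 = 14 days in).
20 November 2023 is 100 days after the start; 100 ÷ 7 = 14 remainder 2. Last occurrence in the window: #15 on 18 November 2023.
Occurrences #3 through #15: 13 in total.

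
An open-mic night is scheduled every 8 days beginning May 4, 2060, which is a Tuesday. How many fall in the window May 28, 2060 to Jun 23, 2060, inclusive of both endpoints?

4

Occurrences land 8·i days after May 4, 2060 for i = 0, 1, 2, …
May 28, 2060 is 24 days after the start; 24 ÷ 8 = 3 remainder 0. First occurrence in the window: #4 on May 28, 2060 (3×8 = 24 days in).
Jun 23, 2060 is 50 days after the start; 50 ÷ 8 = 6 remainder 2. Last occurrence in the window: #7 on Jun 21, 2060.
Occurrences #4 through #7: 4 in total.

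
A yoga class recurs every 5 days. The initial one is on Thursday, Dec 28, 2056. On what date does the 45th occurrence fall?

The 45th occurrence is 44 intervals after the first: 44 × 5 = 220 days after Dec 28, 2056.
Dec has 31 days — 3 days to the end of Dec leaves 217.
Jan has 31 days (186 left).
Feb has 28 days (158 left).
Mar has 31 days (127 left).
Apr has 30 days (97 left).
May has 31 days (66 left).
Jun has 30 days (36 left).
Jul has 31 days (5 left).
5 days into Aug → Aug 5, 2057.

Aug 5, 2057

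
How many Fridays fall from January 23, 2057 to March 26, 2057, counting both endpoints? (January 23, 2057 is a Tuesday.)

9

January 23, 2057 is a Tuesday; the first Friday on or after it is January 26, 2057 (3 days later).
From January 26, 2057 to March 26, 2057: 5 + 28 + 26 = 59 days (rest of January, February, March).
59 ÷ 7 = 8 full weeks with remainder 3, so 8 more Fridays after the first → 9.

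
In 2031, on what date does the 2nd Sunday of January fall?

January 12, 2031

January 2031 begins on a Wednesday, so the first Sunday is January 5 (4 days later).
The 2nd Sunday is 1 weeks later: 5 + 7 = 12.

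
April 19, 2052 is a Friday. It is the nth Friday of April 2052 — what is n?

3rd

Day 19 falls in week ⌈19/7⌉ of the month.
Days 1–7 hold the 1st Friday, 8–14 the 2nd, 15–21 the 3rd, 22–28 the 4th, 29–31 the 5th.
19 is in the range for the 3rd.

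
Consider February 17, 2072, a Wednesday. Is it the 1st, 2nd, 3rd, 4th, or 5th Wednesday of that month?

3rd

Day 17 falls in week ⌈17/7⌉ of the month.
Days 1–7 hold the 1st Wednesday, 8–14 the 2nd, 15–21 the 3rd, 22–28 the 4th, 29–31 the 5th.
17 is in the range for the 3rd.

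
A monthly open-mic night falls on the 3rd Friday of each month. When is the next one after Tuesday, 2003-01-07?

January 2003 starts on a Wednesday; its first Friday is the 3rd, so the 3rd Friday is the 17th — 2003-01-17.
2003-01-17 is after 2003-01-07, so that is the next one.

2003-01-17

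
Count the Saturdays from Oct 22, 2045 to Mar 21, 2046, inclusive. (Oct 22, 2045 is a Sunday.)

Oct 22, 2045 is a Sunday; the first Saturday on or after it is Oct 28, 2045 (6 days later).
From Oct 28, 2045 to Mar 21, 2046: 3 + 30 + 31 + 31 + 28 + 21 = 144 days (rest of Oct, Nov, Dec, Jan, Feb, Mar).
144 ÷ 7 = 20 full weeks with remainder 4, so 20 more Saturdays after the first → 21.

21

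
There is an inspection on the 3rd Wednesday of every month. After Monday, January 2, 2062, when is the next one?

January 2062 starts on a Sunday; its first Wednesday is the 4th, so the 3rd Wednesday is the 18th — January 18, 2062.
January 18, 2062 is after January 2, 2062, so that is the next one.

January 18, 2062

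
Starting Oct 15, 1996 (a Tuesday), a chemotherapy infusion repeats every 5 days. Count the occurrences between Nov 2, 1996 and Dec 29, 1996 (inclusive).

Occurrences land 5·i days after Oct 15, 1996 for i = 0, 1, 2, …
Nov 2, 1996 is 18 days after the start; 18 ÷ 5 = 3 remainder 3; since the remainder is 3, round up to i = 4. First occurrence in the window: #5 on Nov 4, 1996 (4×5 = 20 days in).
Dec 29, 1996 is 75 days after the start; 75 ÷ 5 = 15 remainder 0. Last occurrence in the window: #16 on Dec 29, 1996.
Occurrences #5 through #16: 12 in total.

12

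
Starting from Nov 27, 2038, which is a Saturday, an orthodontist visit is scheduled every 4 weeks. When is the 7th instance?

The 7th occurrence is 6 intervals after the first: 6 × 28 = 168 days after Nov 27, 2038.
Nov has 30 days — 3 days to the end of Nov leaves 165.
Dec has 31 days (134 left).
Jan has 31 days (103 left).
Feb has 28 days (75 left).
Mar has 31 days (44 left).
Apr has 30 days (14 left).
14 days into May → May 14, 2039.

May 14, 2039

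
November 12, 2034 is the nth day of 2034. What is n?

Days in months before November: 31 + 28 + 31 + 30 + 31 + 30 + 31 + 31 + 30 + 31 = 304.
Plus 12 days into November → day 316.

316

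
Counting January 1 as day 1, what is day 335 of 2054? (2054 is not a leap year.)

January has 31 days (335 − 31 = 304 remain).
February has 28 days (304 − 28 = 276 remain).
March has 31 days (276 − 31 = 245 remain).
April has 30 days (245 − 30 = 215 remain).
May has 31 days (215 − 31 = 184 remain).
June has 30 days (184 − 30 = 154 remain).
July has 31 days (154 − 31 = 123 remain).
August has 31 days (123 − 31 = 92 remain).
September has 30 days (92 − 30 = 62 remain).
October has 31 days (62 − 31 = 31 remain).
November has 30 days (31 − 30 = 1 remain).
1 into December → December 1.

December 1, 2054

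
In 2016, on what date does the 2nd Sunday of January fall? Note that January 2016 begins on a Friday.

10 January 2016

January 2016 begins on a Friday, so the first Sunday is January 3 (2 days later).
The 2nd Sunday is 1 weeks later: 3 + 7 = 10.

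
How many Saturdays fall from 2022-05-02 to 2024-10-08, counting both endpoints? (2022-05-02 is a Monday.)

2022-05-02 is a Monday; the first Saturday on or after it is 2022-05-07 (5 days later).
From 2022-05-07 to 2024-10-08: 238 + 365 + 282 = 885 days (rest of 2022, 2023, to 2024-10-08 in 2024).
885 ÷ 7 = 126 full weeks with remainder 3, so 126 more Saturdays after the first → 127.

127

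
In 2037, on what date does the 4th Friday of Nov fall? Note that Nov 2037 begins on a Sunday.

Nov 2037 begins on a Sunday, so the first Friday is Nov 6 (5 days later).
The 4th Friday is 3 weeks later: 6 + 21 = 27.

Nov 27, 2037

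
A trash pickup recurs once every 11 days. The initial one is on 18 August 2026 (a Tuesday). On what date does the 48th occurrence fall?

The 48th occurrence is 47 intervals after the first: 47 × 11 = 517 days after 18 August 2026.
August has 31 days — 13 days to the end of August leaves 504.
From end of August to end of 2026 is 122 days (382 left).
2027 has 365 days (17 left).
17 days into January → 17 January 2028.

17 January 2028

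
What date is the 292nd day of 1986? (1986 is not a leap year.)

19 October 1986

January has 31 days (292 − 31 = 261 remain).
February has 28 days (261 − 28 = 233 remain).
March has 31 days (233 − 31 = 202 remain).
April has 30 days (202 − 30 = 172 remain).
May has 31 days (172 − 31 = 141 remain).
June has 30 days (141 − 30 = 111 remain).
July has 31 days (111 − 31 = 80 remain).
August has 31 days (80 − 31 = 49 remain).
September has 30 days (49 − 30 = 19 remain).
19 into October → October 19.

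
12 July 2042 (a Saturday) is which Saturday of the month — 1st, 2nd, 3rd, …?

2nd

Day 12 falls in week ⌈12/7⌉ of the month.
Days 1–7 hold the 1st Saturday, 8–14 the 2nd, 15–21 the 3rd, 22–28 the 4th, 29–31 the 5th.
12 is in the range for the 2nd.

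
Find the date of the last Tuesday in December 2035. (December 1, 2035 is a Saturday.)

December 2035 begins on a Saturday, so the first Tuesday is December 4 (3 days later).
December 2035 has 31 days. Adding weeks: 4, 11, 18, 25 — the last one ≤ 31 is the 25th.

December 25, 2035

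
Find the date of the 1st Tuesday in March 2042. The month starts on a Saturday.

March 2042 begins on a Saturday, so the first Tuesday is March 4 (3 days later).

4 March 2042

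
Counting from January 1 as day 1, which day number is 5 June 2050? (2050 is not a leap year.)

Days in months before June: 31 + 28 + 31 + 30 + 31 = 151.
Plus 5 days into June → day 156.

156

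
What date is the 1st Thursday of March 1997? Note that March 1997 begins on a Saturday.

March 1997 begins on a Saturday, so the first Thursday is March 6 (5 days later).

6 March 1997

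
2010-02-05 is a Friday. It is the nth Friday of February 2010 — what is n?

1st

Day 5 falls in week ⌈5/7⌉ of the month.
Days 1–7 hold the 1st Friday, 8–14 the 2nd, 15–21 the 3rd, 22–28 the 4th, 29–31 the 5th.
5 is in the range for the 1st.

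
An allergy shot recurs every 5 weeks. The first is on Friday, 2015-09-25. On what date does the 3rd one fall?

2015-12-04

The 3rd occurrence is 2 intervals after the first: 2 × 35 = 70 days after 2015-09-25.
September has 30 days — 5 days to the end of September leaves 65.
October has 31 days (34 left).
November has 30 days (4 left).
4 days into December → 2015-12-04.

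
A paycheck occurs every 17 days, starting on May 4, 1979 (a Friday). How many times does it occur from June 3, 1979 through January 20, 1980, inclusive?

Occurrences land 17·i days after May 4, 1979 for i = 0, 1, 2, …
June 3, 1979 is 30 days after the start; 30 ÷ 17 = 1 remainder 13; since the remainder is 13, round up to i = 2. First occurrence in the window: #3 on June 7, 1979 (2×17 = 34 days in).
January 20, 1980 is 261 days after the start; 261 ÷ 17 = 15 remainder 6. Last occurrence in the window: #16 on January 14, 1980.
Occurrences #3 through #16: 14 in total.

14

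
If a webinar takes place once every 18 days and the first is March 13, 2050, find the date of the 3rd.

April 18, 2050

The 3rd occurrence is 2 intervals after the first: 2 × 18 = 36 days after March 13, 2050.
March has 31 days — 18 days to the end of March leaves 18.
18 days into April → April 18, 2050.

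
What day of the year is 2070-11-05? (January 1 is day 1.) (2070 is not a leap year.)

Days in months before November: 31 + 28 + 31 + 30 + 31 + 30 + 31 + 31 + 30 + 31 = 304.
Plus 5 days into November → day 309.

309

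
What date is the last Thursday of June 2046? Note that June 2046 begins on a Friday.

June 2046 begins on a Friday, so the first Thursday is June 7 (6 days later).
June 2046 has 30 days. Adding weeks: 7, 14, 21, 28 — the last one ≤ 30 is the 28th.

2046-06-28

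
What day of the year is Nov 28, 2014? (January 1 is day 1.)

Days in months before Nov: 31 + 28 + 31 + 30 + 31 + 30 + 31 + 31 + 30 + 31 = 304.
Plus 28 days into Nov → day 332.

332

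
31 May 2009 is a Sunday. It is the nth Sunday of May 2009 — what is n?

Day 31 falls in week ⌈31/7⌉ of the month.
Days 1–7 hold the 1st Sunday, 8–14 the 2nd, 15–21 the 3rd, 22–28 the 4th, 29–31 the 5th.
31 is in the range for the 5th.

5th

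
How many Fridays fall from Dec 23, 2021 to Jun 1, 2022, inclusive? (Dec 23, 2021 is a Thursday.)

Dec 23, 2021 is a Thursday; the first Friday on or after it is Dec 24, 2021 (1 day later).
From Dec 24, 2021 to Jun 1, 2022: 7 + 31 + 28 + 31 + 30 + 31 + 1 = 159 days (rest of Dec, Jan, Feb, Mar, Apr, May, Jun).
159 ÷ 7 = 22 full weeks with remainder 5, so 22 more Fridays after the first → 23.

23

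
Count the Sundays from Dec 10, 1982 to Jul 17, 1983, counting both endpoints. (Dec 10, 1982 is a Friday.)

32

Dec 10, 1982 is a Friday; the first Sunday on or after it is Dec 12, 1982 (2 days later).
From Dec 12, 1982 to Jul 17, 1983: 19 + 31 + 28 + 31 + 30 + 31 + 30 + 17 = 217 days (rest of Dec, Jan, Feb, Mar, Apr, May, Jun, Jul).
217 ÷ 7 = 31 full weeks with remainder 0, so 31 more Sundays after the first → 32.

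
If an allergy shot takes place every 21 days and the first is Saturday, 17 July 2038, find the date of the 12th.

The 12th occurrence is 11 intervals after the first: 11 × 21 = 231 days after 17 July 2038.
July has 31 days — 14 days to the end of July leaves 217.
August has 31 days (186 left).
September has 30 days (156 left).
October has 31 days (125 left).
November has 30 days (95 left).
December has 31 days (64 left).
January has 31 days (33 left).
February has 28 days (5 left).
5 days into March → 5 March 2039.

5 March 2039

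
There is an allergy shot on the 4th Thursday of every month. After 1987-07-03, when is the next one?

July 1987 starts on a Wednesday; its first Thursday is the 2nd, so the 4th Thursday is the 23rd — 1987-07-23.
1987-07-23 is after 1987-07-03, so that is the next one.

1987-07-23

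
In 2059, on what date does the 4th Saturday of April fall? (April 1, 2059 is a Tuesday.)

April 26, 2059

April 2059 begins on a Tuesday, so the first Saturday is April 5 (4 days later).
The 4th Saturday is 3 weeks later: 5 + 21 = 26.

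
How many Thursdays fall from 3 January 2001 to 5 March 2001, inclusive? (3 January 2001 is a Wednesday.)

9

3 January 2001 is a Wednesday; the first Thursday on or after it is 4 January 2001 (1 day later).
From 4 January 2001 to 5 March 2001: 27 + 28 + 5 = 60 days (rest of January, February, March).
60 ÷ 7 = 8 full weeks with remainder 4, so 8 more Thursdays after the first → 9.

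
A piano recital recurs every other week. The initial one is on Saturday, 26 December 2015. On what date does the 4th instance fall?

The 4th occurrence is 3 intervals after the first: 3 × 14 = 42 days after 26 December 2015.
December has 31 days — 5 days to the end of December leaves 37.
January has 31 days (6 left).
6 days into February → 6 February 2016.

6 February 2016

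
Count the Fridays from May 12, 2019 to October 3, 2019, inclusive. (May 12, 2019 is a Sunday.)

20

May 12, 2019 is a Sunday; the first Friday on or after it is May 17, 2019 (5 days later).
From May 17, 2019 to October 3, 2019: 14 + 30 + 31 + 31 + 30 + 3 = 139 days (rest of May, June, July, August, September, October).
139 ÷ 7 = 19 full weeks with remainder 6, so 19 more Fridays after the first → 20.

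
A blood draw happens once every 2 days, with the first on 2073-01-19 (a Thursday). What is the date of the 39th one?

2073-04-05

The 39th occurrence is 38 intervals after the first: 38 × 2 = 76 days after 2073-01-19.
January has 31 days — 12 days to the end of January leaves 64.
February has 28 days (36 left).
March has 31 days (5 left).
5 days into April → 2073-04-05.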